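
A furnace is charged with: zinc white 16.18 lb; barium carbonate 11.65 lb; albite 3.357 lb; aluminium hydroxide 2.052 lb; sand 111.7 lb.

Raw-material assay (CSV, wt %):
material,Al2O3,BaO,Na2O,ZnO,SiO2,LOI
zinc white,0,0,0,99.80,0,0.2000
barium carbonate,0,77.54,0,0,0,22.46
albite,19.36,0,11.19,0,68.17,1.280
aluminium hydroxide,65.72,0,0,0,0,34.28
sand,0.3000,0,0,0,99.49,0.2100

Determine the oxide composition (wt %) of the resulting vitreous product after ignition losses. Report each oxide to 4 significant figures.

Glass mass = 141.3 lb (batch 144.9 − LOI 3.630).
Composition: Al2O3 1.651%, BaO 6.393%, Na2O 0.2658%, ZnO 11.43%, SiO2 80.26%

Mid-chain values are printed (rounded to four significant figures) at each printed step. All internal work maintains full precision at every stage; exactly one rounding goes into every reported value. All derived quantities are re-derived at full precision (yield, the totals, the five compositions, ignition loss, glass mass) starting from the weights at 141.3 lb of glass, as given in the question or the answer.
What the batch supplies per oxide:
  Al2O3: 3.357·0.1936 + 2.052·0.6572 + 111.7·0.003000 = 2.334 lb
  BaO: 11.65·0.7754 = 9.033 lb
  Na2O: 3.357·0.1119 = 0.3756 lb
  ZnO: 16.18·0.9980 = 16.15 lb
  SiO2: 3.357·0.6817 + 111.7·0.9949 = 113.4 lb
LOI: 16.18·0.002000 + 11.65·0.2246 + 3.357·0.01280 + 2.052·0.3428 + 111.7·0.002100 = 3.630 lb
Resulting glass, batch − LOI: 144.9 − 3.630 = 141.3 lb (matching Σ of the oxides)
wt % = 100 × oxide mass / glass mass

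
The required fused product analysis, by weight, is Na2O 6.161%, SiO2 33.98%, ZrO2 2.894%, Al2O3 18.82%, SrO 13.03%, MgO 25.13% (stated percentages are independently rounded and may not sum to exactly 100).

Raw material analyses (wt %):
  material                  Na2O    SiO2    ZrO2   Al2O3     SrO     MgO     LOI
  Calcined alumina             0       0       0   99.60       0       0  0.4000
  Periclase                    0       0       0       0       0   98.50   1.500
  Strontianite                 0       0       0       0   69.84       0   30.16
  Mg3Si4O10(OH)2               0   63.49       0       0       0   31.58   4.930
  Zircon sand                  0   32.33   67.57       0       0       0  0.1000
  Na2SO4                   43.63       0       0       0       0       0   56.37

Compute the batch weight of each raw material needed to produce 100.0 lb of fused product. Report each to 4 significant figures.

Batch per 100.0 lb fused product:
  Calcined alumina: 18.90 lb
  Periclase: 9.053 lb
  Strontianite: 18.66 lb
  Mg3Si4O10(OH)2: 51.34 lb
  Zircon sand: 4.283 lb
  Na2SO4: 14.12 lb
Total batch = 116.4 lb; LOI loss = 16.33 lb; yield = 85.96%

The intermediate values are shown (rounded to four significant figures) as written — full precision is maintained through every step — each reported number takes exactly one rounding; derived quantities are recomputed using the weight values per 100.0 lb of glass at exact precision (ignition loss, the yield, the six compositions, glass mass, the totals) exactly as shown in the problem or the answer.
Oxide mass targets, per 100.0 lb fused product:
  Na2O: 6.161% × 100.0 = 6.161 lb
  SiO2: 33.98% × 100.0 = 33.98 lb
  ZrO2: 2.894% × 100.0 = 2.894 lb
  Al2O3: 18.82% × 100.0 = 18.82 lb
  SrO: 13.03% × 100.0 = 13.03 lb
  MgO: 25.13% × 100.0 = 25.13 lb
A balance pass over the oxides, with the batch weights as given, against the basis in use (target by target, the sums agree up to rounding of the answer):
  Na2O: 14.12·0.4363 = 6.161 lb (target 6.161 lb)
  SiO2: 51.34·0.6349 + 4.283·0.3233 = 33.98 lb (target 33.98 lb)
  ZrO2: 4.283·0.6757 = 2.894 lb (target 2.894 lb)
  Al2O3: 18.90·0.9960 = 18.82 lb (target 18.82 lb)
  SrO: 18.66·0.6984 = 13.03 lb (target 13.03 lb)
  MgO: 9.053·0.9850 + 51.34·0.3158 = 25.13 lb (target 25.13 lb)
Consistency of the glass mass: total charge less LOI = 100.0 lb (oxide target masses add up to 100.0 lb; versus the stated basis of 100.0 lb — differing by rounding only).
Summing the batch: Σ batch = 116.4 lb; LOI removed, Σ of batch·LOI: 16.33 lb; yield, glass over the total, = 85.96%.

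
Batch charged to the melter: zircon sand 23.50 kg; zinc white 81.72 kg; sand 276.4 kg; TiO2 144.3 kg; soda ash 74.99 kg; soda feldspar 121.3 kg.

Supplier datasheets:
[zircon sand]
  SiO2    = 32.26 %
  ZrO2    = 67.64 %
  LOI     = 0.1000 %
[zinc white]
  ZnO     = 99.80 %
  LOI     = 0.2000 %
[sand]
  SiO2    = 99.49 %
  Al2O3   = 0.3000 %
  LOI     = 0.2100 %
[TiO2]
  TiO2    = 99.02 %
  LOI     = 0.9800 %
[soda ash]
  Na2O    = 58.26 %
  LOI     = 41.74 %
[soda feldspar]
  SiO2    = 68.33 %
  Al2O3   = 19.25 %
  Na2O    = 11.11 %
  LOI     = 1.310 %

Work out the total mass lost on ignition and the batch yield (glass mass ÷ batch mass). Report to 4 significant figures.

Each numeric step keeps exact precision in every operation — in-progress results are printed (rounded to 4 significant figures) in the working. Every reported value takes exactly one rounding; all derived quantities are re-derived starting from the weights on 687.1 kg of glass at exact precision (the yield, six oxide percentages, the totals, glass mass, LOI), as they appear in either problem or answer.
Ignition loss by material:
  zircon sand: 23.50 × 0.001000 = 0.02350 kg
  zinc white: 81.72 × 0.002000 = 0.1634 kg
  sand: 276.4 × 0.002100 = 0.5804 kg
  TiO2: 144.3 × 0.009800 = 1.414 kg
  soda ash: 74.99 × 0.4174 = 31.30 kg
  soda feldspar: 121.3 × 0.01310 = 1.589 kg
Total LOI = 35.07 kg
Glass = batch − LOI = 722.2 − 35.07 = 687.1 kg

LOI loss = 35.07 kg; glass = 687.1 kg; yield = 95.14%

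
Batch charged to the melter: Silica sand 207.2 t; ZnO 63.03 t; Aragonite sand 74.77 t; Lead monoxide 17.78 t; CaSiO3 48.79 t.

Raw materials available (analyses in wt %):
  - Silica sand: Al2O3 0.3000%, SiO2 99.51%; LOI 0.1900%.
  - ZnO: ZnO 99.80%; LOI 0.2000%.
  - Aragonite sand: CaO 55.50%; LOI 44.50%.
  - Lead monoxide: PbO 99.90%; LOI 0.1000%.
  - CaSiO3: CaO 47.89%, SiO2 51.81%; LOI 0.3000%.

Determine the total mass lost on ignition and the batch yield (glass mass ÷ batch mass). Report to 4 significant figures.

The working math keeps exact precision through every step; in-progress results are displayed, rounded to 4 significant figures, alongside each step; exactly one rounding goes into each reported value. Derived quantities (the totals, LOI, the five compositions, yield, glass mass) are re-derived starting from the weights for 377.6 t of glass in full precision as written in the question or the answer.
Ignition loss by material:
  Silica sand: 207.2 × 0.001900 = 0.3937 t
  ZnO: 63.03 × 0.002000 = 0.1261 t
  Aragonite sand: 74.77 × 0.4450 = 33.27 t
  Lead monoxide: 17.78 × 0.001000 = 0.01778 t
  CaSiO3: 48.79 × 0.003000 = 0.1464 t
Total LOI = 33.96 t
Glass = batch − LOI = 411.6 − 33.96 = 377.6 t

LOI loss = 33.96 t; glass = 377.6 t; yield = 91.75%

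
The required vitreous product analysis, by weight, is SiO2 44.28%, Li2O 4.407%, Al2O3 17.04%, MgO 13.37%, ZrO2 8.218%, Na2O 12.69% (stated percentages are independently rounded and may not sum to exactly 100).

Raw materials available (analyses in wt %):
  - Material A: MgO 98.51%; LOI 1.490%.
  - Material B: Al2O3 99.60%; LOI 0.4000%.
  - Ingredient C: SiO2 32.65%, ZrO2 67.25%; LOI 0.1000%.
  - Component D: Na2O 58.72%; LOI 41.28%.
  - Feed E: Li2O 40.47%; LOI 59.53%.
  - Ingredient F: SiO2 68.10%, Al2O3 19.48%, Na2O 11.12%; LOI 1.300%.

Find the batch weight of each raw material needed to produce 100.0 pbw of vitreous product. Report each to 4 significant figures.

Batch per 100.0 pbw vitreous product:
  Material A: 13.57 pbw
  Material B: 5.537 pbw
  Ingredient C: 12.22 pbw
  Component D: 10.41 pbw
  Feed E: 10.89 pbw
  Ingredient F: 59.16 pbw
Total batch = 111.8 pbw; LOI loss = 11.79 pbw; yield = 89.46%

Intermediates are displayed rounded to four significant figures as written. Each numeric step runs at full float precision in all steps; each reported figure is rounded just once — the derived quantities (ignition loss, net glass mass, six oxide percentages, the yield, the totals) are rebuilt at full float precision starting from the weights per 100.0 pbw of glass, exactly as shown in either problem or answer.
Oxide mass targets, per 100.0 pbw vitreous product:
  SiO2: 44.28% × 100.0 = 44.28 pbw
  Li2O: 4.407% × 100.0 = 4.407 pbw
  Al2O3: 17.04% × 100.0 = 17.04 pbw
  MgO: 13.37% × 100.0 = 13.37 pbw
  ZrO2: 8.218% × 100.0 = 8.218 pbw
  Na2O: 12.69% × 100.0 = 12.69 pbw
Sums-versus-targets review from the weights as reported, at the basis given (sums match the target masses modulo rounding of the values):
  SiO2: 12.22·0.3265 + 59.16·0.6810 = 44.28 pbw (target 44.28 pbw)
  Li2O: 10.89·0.4047 = 4.407 pbw (target 4.407 pbw)
  Al2O3: 5.537·0.9960 + 59.16·0.1948 = 17.04 pbw (target 17.04 pbw)
  MgO: 13.57·0.9851 = 13.37 pbw (target 13.37 pbw)
  ZrO2: 12.22·0.6725 = 8.218 pbw (target 8.218 pbw)
  Na2O: 10.41·0.5872 + 59.16·0.1112 = 12.69 pbw (target 12.69 pbw)
Auditing the glass mass value: whole batch net of LOI = 100.0 pbw (oxide target masses add up to 100.0 pbw; against the stated basis, 100.0 pbw — differing by rounding only).
Adding the batch up: Σ batch = 111.8 pbw; ignition loss, Σ(batch × LOI) = 11.79 pbw; yield = glass ÷ total batch = 89.46%.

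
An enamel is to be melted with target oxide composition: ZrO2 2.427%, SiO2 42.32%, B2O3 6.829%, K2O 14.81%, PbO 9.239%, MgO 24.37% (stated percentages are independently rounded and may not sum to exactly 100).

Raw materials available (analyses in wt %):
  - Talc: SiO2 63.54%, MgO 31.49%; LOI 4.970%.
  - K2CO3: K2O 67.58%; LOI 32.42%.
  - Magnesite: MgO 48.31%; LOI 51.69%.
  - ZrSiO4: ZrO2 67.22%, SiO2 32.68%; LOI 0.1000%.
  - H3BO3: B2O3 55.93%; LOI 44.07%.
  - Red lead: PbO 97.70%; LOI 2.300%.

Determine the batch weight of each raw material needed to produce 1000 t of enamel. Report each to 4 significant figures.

Batch per 1000 t enamel:
  Talc: 647.5 t
  K2CO3: 219.1 t
  Magnesite: 82.41 t
  ZrSiO4: 36.11 t
  H3BO3: 122.1 t
  Red lead: 94.56 t
Total batch = 1202 t; LOI loss = 201.8 t; yield = 83.21%

Rounding to 4 significant digits applies to every in-between result as printed; the working math maintains full precision throughout; a single rounding finalizes every reported figure. Derived quantities, which include six oxide percentages, net glass mass, totals, yield, ignition loss, are computed at full float precision, as written in the question or the answer, from the weighed amounts per 1000 t of glass.
Per-oxide target masses for 1000 t enamel:
  ZrO2: 2.427% × 1000 = 24.27 t
  SiO2: 42.32% × 1000 = 423.2 t
  B2O3: 6.829% × 1000 = 68.29 t
  K2O: 14.81% × 1000 = 148.1 t
  PbO: 9.239% × 1000 = 92.39 t
  MgO: 24.37% × 1000 = 243.7 t
Mass-balance tally per oxide from the weights as reported, against the basis in use (target by target, the sums agree within answer rounding):
  ZrO2: 36.11·0.6722 = 24.27 t (target 24.27 t)
  SiO2: 647.5·0.6354 + 36.11·0.3268 = 423.2 t (target 423.2 t)
  B2O3: 122.1·0.5593 = 68.29 t (target 68.29 t)
  K2O: 219.1·0.6758 = 148.1 t (target 148.1 t)
  PbO: 94.56·0.9770 = 92.39 t (target 92.39 t)
  MgO: 647.5·0.3149 + 82.41·0.4831 = 243.7 t (target 243.7 t)
Auditing the glass mass value: batch Σ − ignition loss = 999.9 t (summing oxide targets gives 1000 t; against the stated basis, 1000 t — any gap is answer rounding).
Batch grand total — Σ batch = 1202 t; the LOI term Σ batch·LOI equals 201.8 t; yield = glass ÷ total batch = 83.21%.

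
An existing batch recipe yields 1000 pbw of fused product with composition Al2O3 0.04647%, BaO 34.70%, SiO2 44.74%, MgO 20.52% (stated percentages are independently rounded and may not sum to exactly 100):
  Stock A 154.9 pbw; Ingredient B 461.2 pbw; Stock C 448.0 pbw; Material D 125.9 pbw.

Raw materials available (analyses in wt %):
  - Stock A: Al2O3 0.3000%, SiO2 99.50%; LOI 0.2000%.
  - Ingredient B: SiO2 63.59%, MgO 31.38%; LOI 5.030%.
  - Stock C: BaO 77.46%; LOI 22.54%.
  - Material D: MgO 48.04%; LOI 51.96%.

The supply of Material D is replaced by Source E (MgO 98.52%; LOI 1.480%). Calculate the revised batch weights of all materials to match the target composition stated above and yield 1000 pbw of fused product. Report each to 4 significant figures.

Revised batch per 1000 pbw fused product:
  Stock A: 154.9 pbw
  Ingredient B: 461.2 pbw
  Stock C: 448.0 pbw
  Source E: 61.39 pbw
Total batch = 1125 pbw; LOI loss = 125.4 pbw

Mid-chain values are shown, with 4-significant-figure rounding, within the worked lines; every computation maintains exact precision throughout. Every reported number is rounded just once — all derived quantities (ignition loss, the four compositions, glass mass, the yield, totals) are computed in full precision starting from the weights on 1000 pbw of glass exactly as shown in problem or answer.
Target masses of each oxide per 1000 pbw fused product:
  Al2O3: 0.04647% × 1000 = 0.4647 pbw
  BaO: 34.70% × 1000 = 347.0 pbw
  SiO2: 44.74% × 1000 = 447.4 pbw
  MgO: 20.52% × 1000 = 205.2 pbw
Balance tally, oxide-wise, applying the batch weights above, for the quoted basis mass (summed amounts equal target values net of answer rounding effects):
  Al2O3: 154.9·0.003000 = 0.4647 pbw (target 0.4647 pbw)
  BaO: 448.0·0.7746 = 347.0 pbw (target 347.0 pbw)
  SiO2: 154.9·0.9950 + 461.2·0.6359 = 447.4 pbw (target 447.4 pbw)
  MgO: 461.2·0.3138 + 61.39·0.9852 = 205.2 pbw (target 205.2 pbw)
Auditing the glass mass value: batch Σ − ignition loss = 1000 pbw (the Σ of target masses is 1000 pbw; stated basis 1000 pbw — differing by rounding only).
Total batch = Σ batch = 1125 pbw; LOI removed, Σ of batch·LOI: 125.4 pbw; yield: glass divided by total = 88.86%.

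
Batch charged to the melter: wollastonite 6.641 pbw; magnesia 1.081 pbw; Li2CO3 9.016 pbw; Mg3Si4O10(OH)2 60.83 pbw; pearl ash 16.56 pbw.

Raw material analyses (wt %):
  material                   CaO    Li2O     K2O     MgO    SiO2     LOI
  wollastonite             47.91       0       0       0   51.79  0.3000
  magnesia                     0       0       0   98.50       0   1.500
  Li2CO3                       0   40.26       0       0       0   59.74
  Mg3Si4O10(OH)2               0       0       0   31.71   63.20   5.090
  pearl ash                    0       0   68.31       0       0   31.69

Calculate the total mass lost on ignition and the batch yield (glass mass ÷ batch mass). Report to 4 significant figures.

The whole derivation runs at full precision from start to finish; the intermediate values appear, rounded to 4 significant figures, as written — every reported value is rounded exactly once; derived quantities (the five compositions, net glass mass, ignition loss, the yield, the totals) are computed at full float precision from the batch weights per 80.36 pbw of glass, exactly as shown in the problem or the answer.
LOI of each material in turn:
  wollastonite: 6.641 × 0.003000 = 0.01992 pbw
  magnesia: 1.081 × 0.01500 = 0.01622 pbw
  Li2CO3: 9.016 × 0.5974 = 5.386 pbw
  Mg3Si4O10(OH)2: 60.83 × 0.05090 = 3.096 pbw
  pearl ash: 16.56 × 0.3169 = 5.248 pbw
Total LOI = 13.77 pbw
Glass = batch − LOI = 94.13 − 13.77 = 80.36 pbw

LOI loss = 13.77 pbw; glass = 80.36 pbw; yield = 85.37%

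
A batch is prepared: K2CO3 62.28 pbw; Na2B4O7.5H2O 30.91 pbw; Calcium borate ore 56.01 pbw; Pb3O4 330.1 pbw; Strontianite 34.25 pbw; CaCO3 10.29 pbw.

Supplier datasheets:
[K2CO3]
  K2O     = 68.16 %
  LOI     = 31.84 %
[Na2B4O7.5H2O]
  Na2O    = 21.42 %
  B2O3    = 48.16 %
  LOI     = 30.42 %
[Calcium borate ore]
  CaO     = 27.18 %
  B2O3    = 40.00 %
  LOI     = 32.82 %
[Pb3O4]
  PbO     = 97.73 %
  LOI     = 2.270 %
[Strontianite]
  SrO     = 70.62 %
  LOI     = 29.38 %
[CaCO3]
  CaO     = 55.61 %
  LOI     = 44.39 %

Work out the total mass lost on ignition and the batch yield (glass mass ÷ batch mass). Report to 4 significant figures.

In-progress results appear rounded to four significant digits when written out. Every computation carries full precision all the way through; a single rounding produces each reported number. Derived quantities, including the six compositions, ignition loss, yield, the totals, glass mass, are recomputed starting from the weights at 454.1 pbw of glass at full precision as quoted within problem or answer.
Material-by-material LOI:
  K2CO3: 62.28 × 0.3184 = 19.83 pbw
  Na2B4O7.5H2O: 30.91 × 0.3042 = 9.403 pbw
  Calcium borate ore: 56.01 × 0.3282 = 18.38 pbw
  Pb3O4: 330.1 × 0.02270 = 7.493 pbw
  Strontianite: 34.25 × 0.2938 = 10.06 pbw
  CaCO3: 10.29 × 0.4439 = 4.568 pbw
Total LOI = 69.74 pbw
Glass = batch − LOI = 523.8 − 69.74 = 454.1 pbw

LOI loss = 69.74 pbw; glass = 454.1 pbw; yield = 86.69%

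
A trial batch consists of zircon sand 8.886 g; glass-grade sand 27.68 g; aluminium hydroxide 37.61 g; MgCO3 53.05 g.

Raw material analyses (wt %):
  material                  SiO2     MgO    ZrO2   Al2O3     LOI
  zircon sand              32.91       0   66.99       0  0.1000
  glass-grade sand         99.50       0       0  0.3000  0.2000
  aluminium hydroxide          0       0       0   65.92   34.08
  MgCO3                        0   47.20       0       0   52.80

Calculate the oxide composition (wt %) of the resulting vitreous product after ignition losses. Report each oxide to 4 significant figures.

All arithmetic carries full precision at each step — mid-chain values are shown, with 4-significant-figure rounding, within the worked lines. Exactly one rounding is applied to every reported figure; all derived quantities (the four compositions, LOI, glass mass, yield, totals) are rebuilt starting from the weights at 86.33 g of glass at full float precision as written in question or answer.
Mass of each oxide from the mix:
  SiO2: 8.886·0.3291 + 27.68·0.9950 = 30.47 g
  MgO: 53.05·0.4720 = 25.04 g
  ZrO2: 8.886·0.6699 = 5.953 g
  Al2O3: 27.68·0.003000 + 37.61·0.6592 = 24.88 g
LOI: 8.886·0.001000 + 27.68·0.002000 + 37.61·0.3408 + 53.05·0.5280 = 40.89 g
Glass mass = batch − LOI = 127.2 − 40.89 = 86.33 g (= the summed oxide contributions)
wt % = 100 × oxide mass / glass mass

Glass mass = 86.33 g (batch 127.2 − LOI 40.89).
Composition: SiO2 35.29%, MgO 29.00%, ZrO2 6.895%, Al2O3 28.81%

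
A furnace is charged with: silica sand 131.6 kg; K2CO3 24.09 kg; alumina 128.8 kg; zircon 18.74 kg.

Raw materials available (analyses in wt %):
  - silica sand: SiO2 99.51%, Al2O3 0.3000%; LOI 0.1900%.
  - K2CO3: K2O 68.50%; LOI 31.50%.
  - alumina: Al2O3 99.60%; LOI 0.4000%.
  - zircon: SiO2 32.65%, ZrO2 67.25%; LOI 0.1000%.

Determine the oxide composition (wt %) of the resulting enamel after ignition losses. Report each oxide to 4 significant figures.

Glass mass = 294.9 kg (batch 303.2 − LOI 8.372).
Composition: SiO2 46.49%, ZrO2 4.274%, K2O 5.596%, Al2O3 43.64%

Full precision is held through the solve — the intermediate values appear, rounded to four significant digits, alongside each step. Each reported number is rounded just once. The derived quantities are carried at full precision (the totals, four oxide percentages, LOI, glass mass, yield) starting from the weights per 294.9 kg of glass, as they appear in the problem or the answer.
Oxide-by-oxide delivered mass:
  SiO2: 131.6·0.9951 + 18.74·0.3265 = 137.1 kg
  ZrO2: 18.74·0.6725 = 12.60 kg
  K2O: 24.09·0.6850 = 16.50 kg
  Al2O3: 131.6·0.003000 + 128.8·0.9960 = 128.7 kg
LOI: 131.6·0.001900 + 24.09·0.3150 + 128.8·0.004000 + 18.74·0.001000 = 8.372 kg
Glass = total batch minus LOI = 303.2 − 8.372 = 294.9 kg (the oxide masses sum to this)
oxide / glass × 100 gives the wt %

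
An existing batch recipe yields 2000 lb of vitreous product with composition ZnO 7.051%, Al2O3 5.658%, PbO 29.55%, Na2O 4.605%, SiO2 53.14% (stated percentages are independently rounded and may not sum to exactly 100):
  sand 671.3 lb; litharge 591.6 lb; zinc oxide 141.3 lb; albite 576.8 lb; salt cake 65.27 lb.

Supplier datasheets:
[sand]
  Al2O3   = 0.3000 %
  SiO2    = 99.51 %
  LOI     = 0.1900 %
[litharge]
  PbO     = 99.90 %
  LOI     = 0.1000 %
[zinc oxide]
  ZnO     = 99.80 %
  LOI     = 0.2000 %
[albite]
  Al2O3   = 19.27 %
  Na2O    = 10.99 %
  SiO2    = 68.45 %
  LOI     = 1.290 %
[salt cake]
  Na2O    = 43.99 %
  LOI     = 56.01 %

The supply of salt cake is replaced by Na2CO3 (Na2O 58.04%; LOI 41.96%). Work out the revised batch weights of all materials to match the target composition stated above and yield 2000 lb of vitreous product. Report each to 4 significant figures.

Revised batch per 2000 lb vitreous product:
  sand: 671.3 lb
  litharge: 591.6 lb
  zinc oxide: 141.3 lb
  albite: 576.8 lb
  Na2CO3: 49.47 lb
Total batch = 2030 lb; LOI loss = 30.35 lb

Every computation carries full precision all the way through. In-progress results appear rounded to 4 significant digits in the printout — exactly one rounding is applied to each reported number; derived quantities, which include the five compositions, yield, totals, glass mass, LOI, are computed in full precision, as written in the problem or answer text, from the weighed amounts at 2000 lb of glass.
Target oxide masses per 2000 lb vitreous product:
  ZnO: 7.051% × 2000 = 141.0 lb
  Al2O3: 5.658% × 2000 = 113.2 lb
  PbO: 29.55% × 2000 = 591.0 lb
  Na2O: 4.605% × 2000 = 92.10 lb
  SiO2: 53.14% × 2000 = 1063 lb
Sums-versus-targets review given the weights on record, under the basis named above (every target is met by its sum net of answer rounding effects):
  ZnO: 141.3·0.9980 = 141.0 lb (target 141.0 lb)
  Al2O3: 671.3·0.003000 + 576.8·0.1927 = 113.2 lb (target 113.2 lb)
  PbO: 591.6·0.9990 = 591.0 lb (target 591.0 lb)
  Na2O: 576.8·0.1099 + 49.47·0.5804 = 92.10 lb (target 92.10 lb)
  SiO2: 671.3·0.9951 + 576.8·0.6845 = 1063 lb (target 1063 lb)
The glass-mass cross-check: batch Σ − ignition loss = 2000 lb (targets for the oxides total 2000 lb; basis as stated: 2000 lb — deltas are rounding alone).
Adding the batch up: Σ batch = 2030 lb; LOI removed, Σ of batch·LOI: 30.35 lb; yield = glass ÷ total batch = 98.51%.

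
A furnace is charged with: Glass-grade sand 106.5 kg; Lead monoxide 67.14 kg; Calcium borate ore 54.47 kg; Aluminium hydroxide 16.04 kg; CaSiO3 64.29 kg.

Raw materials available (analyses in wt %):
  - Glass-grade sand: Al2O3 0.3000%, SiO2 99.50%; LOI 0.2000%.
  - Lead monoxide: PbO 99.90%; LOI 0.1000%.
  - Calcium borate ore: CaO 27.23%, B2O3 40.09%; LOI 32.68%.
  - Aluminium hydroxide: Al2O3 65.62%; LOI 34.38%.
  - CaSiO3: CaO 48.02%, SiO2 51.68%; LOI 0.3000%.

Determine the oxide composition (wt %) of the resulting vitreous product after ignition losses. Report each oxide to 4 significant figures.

In-progress results are shown rounded off to 4 significant figures at each printed step; every computation runs at full float precision at all times — exactly one rounding is applied to each reported value; the derived quantities are re-derived at full float precision (the yield, LOI, glass mass, the totals, the five compositions) starting from the weights for 284.7 kg of glass as quoted within the problem or answer text.
Oxide masses out of the charge:
  Al2O3: 106.5·0.003000 + 16.04·0.6562 = 10.84 kg
  CaO: 54.47·0.2723 + 64.29·0.4802 = 45.70 kg
  PbO: 67.14·0.9990 = 67.07 kg
  B2O3: 54.47·0.4009 = 21.84 kg
  SiO2: 106.5·0.9950 + 64.29·0.5168 = 139.2 kg
LOI: 106.5·0.002000 + 67.14·0.001000 + 54.47·0.3268 + 16.04·0.3438 + 64.29·0.003000 = 23.79 kg
Glass mass = batch − LOI = 308.4 − 23.79 = 284.7 kg (the oxide masses sum to this)
each oxide over glass, ×100, is wt %

Glass mass = 284.7 kg (batch 308.4 − LOI 23.79).
Composition: Al2O3 3.810%, CaO 16.06%, PbO 23.56%, B2O3 7.671%, SiO2 48.90%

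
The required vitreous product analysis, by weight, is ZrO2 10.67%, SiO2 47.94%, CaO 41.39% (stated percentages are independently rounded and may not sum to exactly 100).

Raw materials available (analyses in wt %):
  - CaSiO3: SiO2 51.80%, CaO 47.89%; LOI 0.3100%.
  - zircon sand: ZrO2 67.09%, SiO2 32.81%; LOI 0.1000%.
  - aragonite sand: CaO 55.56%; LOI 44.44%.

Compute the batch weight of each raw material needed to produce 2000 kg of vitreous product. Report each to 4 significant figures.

All arithmetic holds full float precision through the solve. Working values appear rounded off to 4 significant figures alongside each step. A single rounding finalizes every reported number — the derived quantities, which include net glass mass, the totals, LOI, the yield, three oxide percentages, are carried at full precision, as they appear in problem or answer, using the weight values at 2000 kg of glass.
Oxide-by-oxide targets in 2000 kg vitreous product:
  ZrO2: 10.67% × 2000 = 213.4 kg
  SiO2: 47.94% × 2000 = 958.8 kg
  CaO: 41.39% × 2000 = 827.8 kg
A balance pass over the oxides, from the weights as reported, against the basis in use (summed amounts equal target values within answer rounding):
  ZrO2: 318.1·0.6709 = 213.4 kg (target 213.4 kg)
  SiO2: 1649·0.5180 + 318.1·0.3281 = 958.6 kg (target 958.8 kg)
  CaO: 1649·0.4789 + 68.14·0.5556 = 827.6 kg (target 827.8 kg)
Glass-mass sanity pass: net batch after ignition = 2000 kg (the Σ of target masses is 2000 kg; basis as stated: 2000 kg — any gap is answer rounding).
Batch total: Σ batch = 2035 kg; LOI loss = Σ batch·LOI = 35.71 kg; the yield ratio, glass ÷ batch: 98.25%.

Batch per 2000 kg vitreous product:
  CaSiO3: 1649 kg
  zircon sand: 318.1 kg
  aragonite sand: 68.14 kg
Total batch = 2035 kg; LOI loss = 35.71 kg; yield = 98.25%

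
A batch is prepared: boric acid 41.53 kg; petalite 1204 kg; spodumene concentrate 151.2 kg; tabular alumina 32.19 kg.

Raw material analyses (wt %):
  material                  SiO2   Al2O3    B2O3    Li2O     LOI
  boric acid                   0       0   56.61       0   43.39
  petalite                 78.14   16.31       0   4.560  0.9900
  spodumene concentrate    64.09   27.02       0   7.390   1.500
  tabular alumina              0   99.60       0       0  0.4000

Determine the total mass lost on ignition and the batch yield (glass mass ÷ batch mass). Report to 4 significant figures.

LOI loss = 32.34 kg; glass = 1397 kg; yield = 97.74%

Mid-chain values are displayed (rounded to four significant figures) between the steps — all arithmetic holds exact precision through every step — each reported result takes exactly one rounding. Derived quantities are carried in full float precision (glass mass, yield, the totals, LOI, four oxide percentages) from the batch weights per 1397 kg of glass as set out in question or answer.
Material-by-material LOI:
  boric acid: 41.53 × 0.4339 = 18.02 kg
  petalite: 1204 × 0.009900 = 11.92 kg
  spodumene concentrate: 151.2 × 0.01500 = 2.268 kg
  tabular alumina: 32.19 × 0.004000 = 0.1288 kg
Total LOI = 32.34 kg
Glass = batch − LOI = 1429 − 32.34 = 1397 kg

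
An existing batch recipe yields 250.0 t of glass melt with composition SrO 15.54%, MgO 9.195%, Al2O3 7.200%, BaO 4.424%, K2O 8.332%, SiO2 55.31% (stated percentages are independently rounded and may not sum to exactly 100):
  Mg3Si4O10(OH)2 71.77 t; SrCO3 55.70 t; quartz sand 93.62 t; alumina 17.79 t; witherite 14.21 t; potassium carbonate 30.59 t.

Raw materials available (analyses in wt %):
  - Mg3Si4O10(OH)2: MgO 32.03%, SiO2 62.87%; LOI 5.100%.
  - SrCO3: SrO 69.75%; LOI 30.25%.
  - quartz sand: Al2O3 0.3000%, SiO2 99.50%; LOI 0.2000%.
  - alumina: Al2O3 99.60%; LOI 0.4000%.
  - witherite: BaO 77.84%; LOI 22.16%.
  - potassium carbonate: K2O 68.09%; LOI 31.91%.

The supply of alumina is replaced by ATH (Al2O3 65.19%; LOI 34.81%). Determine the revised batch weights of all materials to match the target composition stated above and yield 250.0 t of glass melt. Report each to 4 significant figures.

Revised batch per 250.0 t glass melt:
  Mg3Si4O10(OH)2: 71.77 t
  SrCO3: 55.70 t
  quartz sand: 93.62 t
  ATH: 27.18 t
  witherite: 14.21 t
  potassium carbonate: 30.59 t
Total batch = 293.1 t; LOI loss = 43.07 t

Each numeric step runs at full float precision at each step; the intermediate values are printed (rounded to four significant digits) on the page; exactly one rounding lands on each reported result; all derived quantities, which include the totals, ignition loss, the yield, net glass mass, six oxide percentages, are re-derived in full precision, precisely as stated by the problem or answer text, from the weighed amounts on 250.0 t of glass.
Target oxide masses per 250.0 t glass melt:
  SrO: 15.54% × 250.0 = 38.85 t
  MgO: 9.195% × 250.0 = 22.99 t
  Al2O3: 7.200% × 250.0 = 18.00 t
  BaO: 4.424% × 250.0 = 11.06 t
  K2O: 8.332% × 250.0 = 20.83 t
  SiO2: 55.31% × 250.0 = 138.3 t
Oxide-by-oxide audit on the weights just shown, relative to the basis at hand (oxide sums agree with the targets net of answer rounding effects):
  SrO: 55.70·0.6975 = 38.85 t (target 38.85 t)
  MgO: 71.77·0.3203 = 22.99 t (target 22.99 t)
  Al2O3: 93.62·0.003000 + 27.18·0.6519 = 18.00 t (target 18.00 t)
  BaO: 14.21·0.7784 = 11.06 t (target 11.06 t)
  K2O: 30.59·0.6809 = 20.83 t (target 20.83 t)
  SiO2: 71.77·0.6287 + 93.62·0.9950 = 138.3 t (target 138.3 t)
Auditing the glass mass value: batch total minus LOI = 250.0 t (the targets, summed, come to 250.0 t; with the basis standing at 250.0 t — differing by rounding only).
Batch grand total — Σ batch = 293.1 t; the LOI term Σ batch·LOI equals 43.07 t; as yield: glass ÷ batch → 85.30%.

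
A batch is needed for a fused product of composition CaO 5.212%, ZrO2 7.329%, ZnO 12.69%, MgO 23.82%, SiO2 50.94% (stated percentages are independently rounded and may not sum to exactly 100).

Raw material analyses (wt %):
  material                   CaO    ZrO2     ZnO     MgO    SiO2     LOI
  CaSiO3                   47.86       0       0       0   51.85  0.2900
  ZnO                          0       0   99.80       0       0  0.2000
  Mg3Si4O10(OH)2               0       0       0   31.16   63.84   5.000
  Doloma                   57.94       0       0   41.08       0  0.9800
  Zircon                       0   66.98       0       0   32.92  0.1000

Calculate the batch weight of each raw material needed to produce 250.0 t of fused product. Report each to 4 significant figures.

Batch per 250.0 t fused product:
  CaSiO3: 12.58 t
  ZnO: 31.79 t
  Mg3Si4O10(OH)2: 175.2 t
  Doloma: 12.10 t
  Zircon: 27.36 t
Total batch = 259.0 t; LOI loss = 9.006 t; yield = 96.52%

The intermediate values are displayed with 4-significant-figure rounding when written out. The whole derivation keeps exact precision at each step — every reported number carries a single rounding — the derived quantities, which include ignition loss, net glass mass, yield, the five compositions, the totals, are rebuilt at full float precision, as they appear in problem or answer, from the batch weights for 250.0 t of glass.
Per-oxide target masses for 250.0 t fused product:
  CaO: 5.212% × 250.0 = 13.03 t
  ZrO2: 7.329% × 250.0 = 18.32 t
  ZnO: 12.69% × 250.0 = 31.72 t
  MgO: 23.82% × 250.0 = 59.55 t
  SiO2: 50.94% × 250.0 = 127.4 t
Mass-balance tally per oxide given the weights on record, under the basis named above (every target is met by its sum exact up to rounding of places):
  CaO: 12.58·0.4786 + 12.10·0.5794 = 13.03 t (target 13.03 t)
  ZrO2: 27.36·0.6698 = 18.33 t (target 18.32 t)
  ZnO: 31.79·0.9980 = 31.73 t (target 31.72 t)
  MgO: 175.2·0.3116 + 12.10·0.4108 = 59.56 t (target 59.55 t)
  SiO2: 12.58·0.5185 + 175.2·0.6384 + 27.36·0.3292 = 127.4 t (target 127.4 t)
Glass-mass closure: batch Σ − ignition loss = 250.0 t (summing oxide targets gives 250.0 t; against the stated basis, 250.0 t — rounding explains the deltas).
Batch total: Σ batch = 259.0 t; ignition loss, Σ(batch × LOI) = 9.006 t; as yield: glass ÷ batch → 96.52%.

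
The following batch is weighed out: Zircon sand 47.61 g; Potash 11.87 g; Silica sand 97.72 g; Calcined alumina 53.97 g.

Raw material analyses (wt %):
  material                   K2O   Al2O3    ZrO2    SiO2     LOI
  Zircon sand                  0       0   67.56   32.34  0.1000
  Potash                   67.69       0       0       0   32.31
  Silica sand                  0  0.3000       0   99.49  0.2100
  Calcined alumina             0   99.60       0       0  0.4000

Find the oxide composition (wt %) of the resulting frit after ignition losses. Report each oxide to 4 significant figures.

All internal work maintains exact precision in every operation. In-progress results appear rounded off to 4 significant figures alongside each step — each reported result includes exactly one rounding — all derived quantities are carried from the batch weights per 206.9 g of glass in full float precision (four oxide percentages, LOI, net glass mass, the totals, the yield) exactly as shown in the question or the answer.
Delivered oxide masses:
  K2O: 11.87·0.6769 = 8.035 g
  Al2O3: 97.72·0.003000 + 53.97·0.9960 = 54.05 g
  ZrO2: 47.61·0.6756 = 32.17 g
  SiO2: 47.61·0.3234 + 97.72·0.9949 = 112.6 g
LOI: 47.61·0.001000 + 11.87·0.3231 + 97.72·0.002100 + 53.97·0.004000 = 4.304 g
Glass = total batch minus LOI = 211.2 − 4.304 = 206.9 g (the oxide masses sum to this)
percent by weight: oxide/glass ×100

Glass mass = 206.9 g (batch 211.2 − LOI 4.304).
Composition: K2O 3.884%, Al2O3 26.13%, ZrO2 15.55%, SiO2 54.44%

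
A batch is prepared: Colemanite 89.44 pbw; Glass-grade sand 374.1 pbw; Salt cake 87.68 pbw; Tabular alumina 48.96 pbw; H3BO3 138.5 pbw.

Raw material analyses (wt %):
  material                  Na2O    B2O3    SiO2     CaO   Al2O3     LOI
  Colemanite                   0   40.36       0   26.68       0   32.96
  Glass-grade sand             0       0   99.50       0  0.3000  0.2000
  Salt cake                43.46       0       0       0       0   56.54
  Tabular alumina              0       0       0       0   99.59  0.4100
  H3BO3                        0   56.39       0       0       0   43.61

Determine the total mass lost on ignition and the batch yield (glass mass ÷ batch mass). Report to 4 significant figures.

Working values appear (rounded to 4 significant figures) in the working — the working math runs at full float precision at all times; each reported number takes just one rounding. The derived quantities, including the yield, net glass mass, the five compositions, LOI, totals, are recomputed from the weighed amounts for 598.3 pbw of glass at exact precision as written in problem or answer.
Each material's LOI contribution:
  Colemanite: 89.44 × 0.3296 = 29.48 pbw
  Glass-grade sand: 374.1 × 0.002000 = 0.7482 pbw
  Salt cake: 87.68 × 0.5654 = 49.57 pbw
  Tabular alumina: 48.96 × 0.004100 = 0.2007 pbw
  H3BO3: 138.5 × 0.4361 = 60.40 pbw
Total LOI = 140.4 pbw
Glass = batch − LOI = 738.7 − 140.4 = 598.3 pbw

LOI loss = 140.4 pbw; glass = 598.3 pbw; yield = 80.99%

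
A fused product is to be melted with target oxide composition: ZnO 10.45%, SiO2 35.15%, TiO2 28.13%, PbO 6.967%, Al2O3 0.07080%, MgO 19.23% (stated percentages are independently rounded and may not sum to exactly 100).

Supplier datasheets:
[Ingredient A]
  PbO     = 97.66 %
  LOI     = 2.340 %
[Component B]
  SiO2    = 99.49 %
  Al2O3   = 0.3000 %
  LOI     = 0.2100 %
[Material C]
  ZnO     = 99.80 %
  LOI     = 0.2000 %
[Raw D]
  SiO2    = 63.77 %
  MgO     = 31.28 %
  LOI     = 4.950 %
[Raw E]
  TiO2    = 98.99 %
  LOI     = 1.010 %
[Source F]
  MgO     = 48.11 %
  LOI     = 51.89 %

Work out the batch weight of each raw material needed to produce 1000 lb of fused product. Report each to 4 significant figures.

Every computation maintains full precision in every operation. Intermediates are shown, with 4-significant-figure rounding, alongside each step; each reported number sees exactly one rounding. Derived quantities are rebuilt at exact precision (the six compositions, glass mass, yield, ignition loss, the totals) from the batch weights per 1000 lb of glass as written in question or answer.
Target masses of each oxide per 1000 lb fused product:
  ZnO: 10.45% × 1000 = 104.5 lb
  SiO2: 35.15% × 1000 = 351.5 lb
  TiO2: 28.13% × 1000 = 281.3 lb
  PbO: 6.967% × 1000 = 69.67 lb
  Al2O3: 0.07080% × 1000 = 0.7080 lb
  MgO: 19.23% × 1000 = 192.3 lb
Sums-versus-targets review with the batch weights as given, at the basis given (summed amounts equal target values exact up to rounding of places):
  ZnO: 104.7·0.9980 = 104.5 lb (target 104.5 lb)
  SiO2: 236.0·0.9949 + 183.0·0.6377 = 351.5 lb (target 351.5 lb)
  TiO2: 284.2·0.9899 = 281.3 lb (target 281.3 lb)
  PbO: 71.34·0.9766 = 69.67 lb (target 69.67 lb)
  Al2O3: 236.0·0.003000 = 0.7080 lb (target 0.7080 lb)
  MgO: 183.0·0.3128 + 280.7·0.4811 = 192.3 lb (target 192.3 lb)
Glass-mass bookkeeping: the batch minus its LOI: 1000 lb (targets for the oxides total 1000 lb; versus the stated basis of 1000 lb — rounding explains the deltas).
Batch total: Σ batch = 1160 lb; LOI removed, Σ of batch·LOI: 160.0 lb; the yield ratio, glass ÷ batch: 86.21%.

Batch per 1000 lb fused product:
  Ingredient A: 71.34 lb
  Component B: 236.0 lb
  Material C: 104.7 lb
  Raw D: 183.0 lb
  Raw E: 284.2 lb
  Source F: 280.7 lb
Total batch = 1160 lb; LOI loss = 160.0 lb; yield = 86.21%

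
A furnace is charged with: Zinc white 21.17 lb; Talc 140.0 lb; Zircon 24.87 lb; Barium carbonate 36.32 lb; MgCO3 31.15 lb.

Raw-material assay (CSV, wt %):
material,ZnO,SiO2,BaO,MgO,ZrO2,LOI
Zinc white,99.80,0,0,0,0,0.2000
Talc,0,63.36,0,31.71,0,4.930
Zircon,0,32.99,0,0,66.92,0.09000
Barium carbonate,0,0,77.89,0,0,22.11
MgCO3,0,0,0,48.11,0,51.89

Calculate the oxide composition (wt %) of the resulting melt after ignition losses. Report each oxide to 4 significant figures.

Glass mass = 222.3 lb (batch 253.5 − LOI 31.16).
Composition: ZnO 9.502%, SiO2 43.58%, BaO 12.72%, MgO 26.71%, ZrO2 7.485%

Rounding to four significant digits governs every mid-chain value as shown; the working math holds full float precision in all steps. Each reported value sees exactly one rounding — all derived quantities (LOI, the yield, totals, the five compositions, glass mass) are carried starting from the weights at 222.3 lb of glass in full float precision, as quoted within question or answer.
Delivered oxide masses:
  ZnO: 21.17·0.9980 = 21.13 lb
  SiO2: 140.0·0.6336 + 24.87·0.3299 = 96.91 lb
  BaO: 36.32·0.7789 = 28.29 lb
  MgO: 140.0·0.3171 + 31.15·0.4811 = 59.38 lb
  ZrO2: 24.87·0.6692 = 16.64 lb
LOI: 21.17·0.002000 + 140.0·0.04930 + 24.87·9.000e-04 + 36.32·0.2211 + 31.15·0.5189 = 31.16 lb
Resulting glass, batch − LOI: 253.5 − 31.16 = 222.3 lb (consistent with Σ oxide mass)
wt % = oxide mass / glass mass × 100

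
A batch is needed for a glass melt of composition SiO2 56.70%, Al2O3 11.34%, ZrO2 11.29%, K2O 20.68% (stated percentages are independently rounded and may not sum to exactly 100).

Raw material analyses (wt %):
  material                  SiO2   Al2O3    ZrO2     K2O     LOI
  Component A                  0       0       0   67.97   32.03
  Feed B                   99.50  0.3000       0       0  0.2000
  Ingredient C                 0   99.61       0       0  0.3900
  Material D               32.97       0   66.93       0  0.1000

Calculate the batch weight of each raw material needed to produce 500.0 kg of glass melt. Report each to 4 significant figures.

Intermediates are displayed with 4-significant-digit rounding as written; all internal work runs at full float precision from first step to last. A single rounding finalizes each reported figure; derived quantities (LOI, the totals, yield, glass mass, four oxide percentages) are re-derived at full float precision starting from the weights per 500.0 kg of glass as written in the question or the answer.
The oxide mass targets at 500.0 kg glass melt:
  SiO2: 56.70% × 500.0 = 283.5 kg
  Al2O3: 11.34% × 500.0 = 56.70 kg
  ZrO2: 11.29% × 500.0 = 56.45 kg
  K2O: 20.68% × 500.0 = 103.4 kg
Oxide-by-oxide audit with the batch weights as given, versus the basis set out (delivered sums recover each target net of answer rounding effects):
  SiO2: 257.0·0.9950 + 84.34·0.3297 = 283.5 kg (target 283.5 kg)
  Al2O3: 257.0·0.003000 + 56.15·0.9961 = 56.70 kg (target 56.70 kg)
  ZrO2: 84.34·0.6693 = 56.45 kg (target 56.45 kg)
  K2O: 152.1·0.6797 = 103.4 kg (target 103.4 kg)
The glass-mass cross-check: batch Σ − ignition loss = 500.1 kg (the targets, summed, come to 500.0 kg; versus the stated basis of 500.0 kg — differing by rounding only).
Summing the batch: Σ batch = 549.6 kg; LOI removed, Σ of batch·LOI: 49.53 kg; yield: glass divided by total = 90.99%.

Batch per 500.0 kg glass melt:
  Component A: 152.1 kg
  Feed B: 257.0 kg
  Ingredient C: 56.15 kg
  Material D: 84.34 kg
Total batch = 549.6 kg; LOI loss = 49.53 kg; yield = 90.99%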